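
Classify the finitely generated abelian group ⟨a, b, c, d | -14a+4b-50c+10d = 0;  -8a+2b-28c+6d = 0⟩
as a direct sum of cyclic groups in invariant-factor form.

Answer: M ≅ ℤ^2 ⊕ ℤ/2 ⊕ ℤ/2

Derivation:
rank_ℚ(R)=2; free=4−2=2
SNF(R) diag = [2, 2] → torsion [2, 2]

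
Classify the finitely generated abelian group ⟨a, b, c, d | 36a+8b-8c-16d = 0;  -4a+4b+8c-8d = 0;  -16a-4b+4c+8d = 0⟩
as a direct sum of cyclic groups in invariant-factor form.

rank_ℚ(R)=3; free=4−3=1
SNF(R) diag = [4, 4, 12] → torsion [4, 4, 12]

Answer: M ≅ ℤ^1 ⊕ ℤ/4 ⊕ ℤ/4 ⊕ ℤ/12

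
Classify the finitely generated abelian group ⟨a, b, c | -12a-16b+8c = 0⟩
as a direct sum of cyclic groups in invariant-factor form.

rank_ℚ(R)=1; free=3−1=2
SNF(R) diag = [4] → torsion [4]

Answer: M ≅ ℤ^2 ⊕ ℤ/4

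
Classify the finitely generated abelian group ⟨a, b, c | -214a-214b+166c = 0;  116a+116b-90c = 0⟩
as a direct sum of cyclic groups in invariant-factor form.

Answer: M ≅ ℤ^1 ⊕ ℤ/2 ⊕ ℤ/2

Derivation:
rank_ℚ(R)=2; free=3−2=1
SNF(R) diag = [2, 2] → torsion [2, 2]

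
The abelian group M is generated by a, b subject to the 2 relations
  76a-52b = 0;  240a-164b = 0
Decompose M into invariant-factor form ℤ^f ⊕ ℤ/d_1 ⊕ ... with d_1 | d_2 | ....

Answer: M ≅ ℤ/4 ⊕ ℤ/4

Derivation:
rank_ℚ(R)=2; free=2−2=0
SNF(R) diag = [4, 4] → torsion [4, 4]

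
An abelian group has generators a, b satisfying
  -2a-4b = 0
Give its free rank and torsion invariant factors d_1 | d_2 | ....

Answer: M ≅ ℤ^1 ⊕ ℤ/2

Derivation:
rank_ℚ(R)=1; free=2−1=1
SNF(R) diag = [2] → torsion [2]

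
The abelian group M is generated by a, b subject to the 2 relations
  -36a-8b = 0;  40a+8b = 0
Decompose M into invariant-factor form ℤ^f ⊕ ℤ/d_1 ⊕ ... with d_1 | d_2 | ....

rank_ℚ(R)=2; free=2−2=0
SNF(R) diag = [4, 8] → torsion [4, 8]

Answer: M ≅ ℤ/4 ⊕ ℤ/8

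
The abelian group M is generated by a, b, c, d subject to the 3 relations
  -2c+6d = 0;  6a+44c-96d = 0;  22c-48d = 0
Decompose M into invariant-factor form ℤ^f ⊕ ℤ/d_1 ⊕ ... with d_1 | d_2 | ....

rank_ℚ(R)=3; free=4−3=1
SNF(R) diag = [2, 6, 18] → torsion [2, 6, 18]

Answer: M ≅ ℤ^1 ⊕ ℤ/2 ⊕ ℤ/6 ⊕ ℤ/18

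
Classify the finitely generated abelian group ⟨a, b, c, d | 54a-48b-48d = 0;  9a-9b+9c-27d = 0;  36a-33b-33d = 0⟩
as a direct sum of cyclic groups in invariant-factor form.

Answer: M ≅ ℤ^1 ⊕ ℤ/3 ⊕ ℤ/9 ⊕ ℤ/18

Derivation:
rank_ℚ(R)=3; free=4−3=1
SNF(R) diag = [3, 9, 18] → torsion [3, 9, 18]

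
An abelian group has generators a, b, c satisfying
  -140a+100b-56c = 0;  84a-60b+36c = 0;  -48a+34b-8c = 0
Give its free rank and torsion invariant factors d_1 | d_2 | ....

rank_ℚ(R)=3; free=3−3=0
SNF(R) diag = [2, 4, 12] → torsion [2, 4, 12]

Answer: M ≅ ℤ/2 ⊕ ℤ/4 ⊕ ℤ/12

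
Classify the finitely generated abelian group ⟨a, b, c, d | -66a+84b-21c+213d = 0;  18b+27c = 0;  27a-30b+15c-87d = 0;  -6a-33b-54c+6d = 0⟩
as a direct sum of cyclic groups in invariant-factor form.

rank_ℚ(R)=4; free=4−4=0
SNF(R) diag = [3, 3, 9, 9] → torsion [3, 3, 9, 9]

Answer: M ≅ ℤ/3 ⊕ ℤ/3 ⊕ ℤ/9 ⊕ ℤ/9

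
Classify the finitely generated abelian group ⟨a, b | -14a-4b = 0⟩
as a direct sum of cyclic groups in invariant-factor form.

Answer: M ≅ ℤ^1 ⊕ ℤ/2

Derivation:
rank_ℚ(R)=1; free=2−1=1
SNF(R) diag = [2] → torsion [2]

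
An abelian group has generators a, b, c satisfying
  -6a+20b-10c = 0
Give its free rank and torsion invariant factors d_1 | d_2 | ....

rank_ℚ(R)=1; free=3−1=2
SNF(R) diag = [2] → torsion [2]

Answer: M ≅ ℤ^2 ⊕ ℤ/2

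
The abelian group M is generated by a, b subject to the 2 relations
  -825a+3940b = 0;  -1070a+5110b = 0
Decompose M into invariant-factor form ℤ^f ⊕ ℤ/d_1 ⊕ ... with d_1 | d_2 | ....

Answer: M ≅ ℤ/5 ⊕ ℤ/10

Derivation:
rank_ℚ(R)=2; free=2−2=0
SNF(R) diag = [5, 10] → torsion [5, 10]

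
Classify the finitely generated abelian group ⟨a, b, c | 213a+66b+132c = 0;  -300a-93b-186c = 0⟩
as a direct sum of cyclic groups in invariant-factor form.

Answer: M ≅ ℤ^1 ⊕ ℤ/3 ⊕ ℤ/3

Derivation:
rank_ℚ(R)=2; free=3−2=1
SNF(R) diag = [3, 3] → torsion [3, 3]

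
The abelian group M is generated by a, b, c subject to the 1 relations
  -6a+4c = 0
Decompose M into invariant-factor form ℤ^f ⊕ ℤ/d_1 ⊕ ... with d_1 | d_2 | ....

Answer: M ≅ ℤ^2 ⊕ ℤ/2

Derivation:
rank_ℚ(R)=1; free=3−1=2
SNF(R) diag = [2] → torsion [2]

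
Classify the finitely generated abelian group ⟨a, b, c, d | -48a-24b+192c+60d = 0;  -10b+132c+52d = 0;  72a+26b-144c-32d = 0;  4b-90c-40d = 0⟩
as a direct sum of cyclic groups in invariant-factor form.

Answer: M ≅ ℤ/2 ⊕ ℤ/6 ⊕ ℤ/12 ⊕ ℤ/24

Derivation:
rank_ℚ(R)=4; free=4−4=0
SNF(R) diag = [2, 6, 12, 24] → torsion [2, 6, 12, 24]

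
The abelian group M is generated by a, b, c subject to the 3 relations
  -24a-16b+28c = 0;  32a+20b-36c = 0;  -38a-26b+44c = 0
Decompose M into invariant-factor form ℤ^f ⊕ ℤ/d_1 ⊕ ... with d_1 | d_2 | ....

Answer: M ≅ ℤ/2 ⊕ ℤ/4 ⊕ ℤ/4

Derivation:
rank_ℚ(R)=3; free=3−3=0
SNF(R) diag = [2, 4, 4] → torsion [2, 4, 4]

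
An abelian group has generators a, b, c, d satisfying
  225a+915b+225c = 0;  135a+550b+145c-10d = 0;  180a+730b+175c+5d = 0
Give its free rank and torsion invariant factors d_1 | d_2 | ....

rank_ℚ(R)=3; free=4−3=1
SNF(R) diag = [5, 15, 45] → torsion [5, 15, 45]

Answer: M ≅ ℤ^1 ⊕ ℤ/5 ⊕ ℤ/15 ⊕ ℤ/45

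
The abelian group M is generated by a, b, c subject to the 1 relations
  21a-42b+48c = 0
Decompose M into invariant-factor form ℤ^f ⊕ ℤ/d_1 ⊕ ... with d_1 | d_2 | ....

rank_ℚ(R)=1; free=3−1=2
SNF(R) diag = [3] → torsion [3]

Answer: M ≅ ℤ^2 ⊕ ℤ/3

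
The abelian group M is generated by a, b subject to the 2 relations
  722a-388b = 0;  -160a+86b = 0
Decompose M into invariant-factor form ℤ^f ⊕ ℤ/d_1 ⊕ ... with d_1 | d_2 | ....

rank_ℚ(R)=2; free=2−2=0
SNF(R) diag = [2, 6] → torsion [2, 6]

Answer: M ≅ ℤ/2 ⊕ ℤ/6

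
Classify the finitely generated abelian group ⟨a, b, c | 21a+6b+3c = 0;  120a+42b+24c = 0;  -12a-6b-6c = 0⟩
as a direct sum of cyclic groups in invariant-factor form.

Answer: M ≅ ℤ/3 ⊕ ℤ/6 ⊕ ℤ/18

Derivation:
rank_ℚ(R)=3; free=3−3=0
SNF(R) diag = [3, 6, 18] → torsion [3, 6, 18]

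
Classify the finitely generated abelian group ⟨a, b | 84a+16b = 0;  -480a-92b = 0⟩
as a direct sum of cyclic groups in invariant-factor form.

Answer: M ≅ ℤ/4 ⊕ ℤ/12

Derivation:
rank_ℚ(R)=2; free=2−2=0
SNF(R) diag = [4, 12] → torsion [4, 12]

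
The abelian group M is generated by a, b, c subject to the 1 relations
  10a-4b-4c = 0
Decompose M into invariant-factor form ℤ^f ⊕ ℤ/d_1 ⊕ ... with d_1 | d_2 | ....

Answer: M ≅ ℤ^2 ⊕ ℤ/2

Derivation:
rank_ℚ(R)=1; free=3−1=2
SNF(R) diag = [2] → torsion [2]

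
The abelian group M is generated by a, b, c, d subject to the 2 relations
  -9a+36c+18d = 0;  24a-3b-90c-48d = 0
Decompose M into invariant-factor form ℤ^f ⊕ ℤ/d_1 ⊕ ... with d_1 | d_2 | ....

Answer: M ≅ ℤ^2 ⊕ ℤ/3 ⊕ ℤ/9

Derivation:
rank_ℚ(R)=2; free=4−2=2
SNF(R) diag = [3, 9] → torsion [3, 9]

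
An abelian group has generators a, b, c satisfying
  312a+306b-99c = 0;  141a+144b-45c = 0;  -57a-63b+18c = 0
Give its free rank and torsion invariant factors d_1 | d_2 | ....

rank_ℚ(R)=3; free=3−3=0
SNF(R) diag = [3, 9, 27] → torsion [3, 9, 27]

Answer: M ≅ ℤ/3 ⊕ ℤ/9 ⊕ ℤ/27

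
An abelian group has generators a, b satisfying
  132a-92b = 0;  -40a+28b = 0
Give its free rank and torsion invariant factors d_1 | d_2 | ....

Answer: M ≅ ℤ/4 ⊕ ℤ/4

Derivation:
rank_ℚ(R)=2; free=2−2=0
SNF(R) diag = [4, 4] → torsion [4, 4]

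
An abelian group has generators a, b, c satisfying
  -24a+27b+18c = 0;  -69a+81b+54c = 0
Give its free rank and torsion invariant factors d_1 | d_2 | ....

Answer: M ≅ ℤ^1 ⊕ ℤ/3 ⊕ ℤ/9

Derivation:
rank_ℚ(R)=2; free=3−2=1
SNF(R) diag = [3, 9] → torsion [3, 9]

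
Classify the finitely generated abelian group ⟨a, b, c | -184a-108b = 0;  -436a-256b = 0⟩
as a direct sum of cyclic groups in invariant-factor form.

Answer: M ≅ ℤ^1 ⊕ ℤ/4 ⊕ ℤ/4

Derivation:
rank_ℚ(R)=2; free=3−2=1
SNF(R) diag = [4, 4] → torsion [4, 4]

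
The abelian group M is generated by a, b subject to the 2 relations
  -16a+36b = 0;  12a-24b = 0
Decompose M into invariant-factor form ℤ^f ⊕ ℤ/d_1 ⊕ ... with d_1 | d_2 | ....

rank_ℚ(R)=2; free=2−2=0
SNF(R) diag = [4, 12] → torsion [4, 12]

Answer: M ≅ ℤ/4 ⊕ ℤ/12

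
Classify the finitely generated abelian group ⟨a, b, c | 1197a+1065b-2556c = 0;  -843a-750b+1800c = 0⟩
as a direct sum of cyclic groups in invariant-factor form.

Answer: M ≅ ℤ^1 ⊕ ℤ/3 ⊕ ℤ/3

Derivation:
rank_ℚ(R)=2; free=3−2=1
SNF(R) diag = [3, 3] → torsion [3, 3]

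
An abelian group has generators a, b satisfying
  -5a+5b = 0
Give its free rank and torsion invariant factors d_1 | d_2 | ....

rank_ℚ(R)=1; free=2−1=1
SNF(R) diag = [5] → torsion [5]

Answer: M ≅ ℤ^1 ⊕ ℤ/5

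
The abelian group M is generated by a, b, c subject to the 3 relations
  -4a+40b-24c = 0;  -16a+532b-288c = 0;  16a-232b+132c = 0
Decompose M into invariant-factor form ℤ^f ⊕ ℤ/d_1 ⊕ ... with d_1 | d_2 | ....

rank_ℚ(R)=3; free=3−3=0
SNF(R) diag = [4, 12, 36] → torsion [4, 12, 36]

Answer: M ≅ ℤ/4 ⊕ ℤ/12 ⊕ ℤ/36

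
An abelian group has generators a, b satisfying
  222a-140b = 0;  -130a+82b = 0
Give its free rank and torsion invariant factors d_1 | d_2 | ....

Answer: M ≅ ℤ/2 ⊕ ℤ/2

Derivation:
rank_ℚ(R)=2; free=2−2=0
SNF(R) diag = [2, 2] → torsion [2, 2]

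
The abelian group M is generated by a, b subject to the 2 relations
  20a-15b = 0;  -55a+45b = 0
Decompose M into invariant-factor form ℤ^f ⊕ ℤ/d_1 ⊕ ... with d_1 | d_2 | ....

Answer: M ≅ ℤ/5 ⊕ ℤ/15

Derivation:
rank_ℚ(R)=2; free=2−2=0
SNF(R) diag = [5, 15] → torsion [5, 15]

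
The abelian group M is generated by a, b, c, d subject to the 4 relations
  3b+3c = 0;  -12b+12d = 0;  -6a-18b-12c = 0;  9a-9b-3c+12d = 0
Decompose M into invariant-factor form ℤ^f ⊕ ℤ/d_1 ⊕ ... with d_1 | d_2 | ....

rank_ℚ(R)=4; free=4−4=0
SNF(R) diag = [3, 3, 6, 12] → torsion [3, 3, 6, 12]

Answer: M ≅ ℤ/3 ⊕ ℤ/3 ⊕ ℤ/6 ⊕ ℤ/12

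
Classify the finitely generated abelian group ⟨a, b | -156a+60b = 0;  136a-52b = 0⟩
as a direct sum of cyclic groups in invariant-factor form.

rank_ℚ(R)=2; free=2−2=0
SNF(R) diag = [4, 12] → torsion [4, 12]

Answer: M ≅ ℤ/4 ⊕ ℤ/12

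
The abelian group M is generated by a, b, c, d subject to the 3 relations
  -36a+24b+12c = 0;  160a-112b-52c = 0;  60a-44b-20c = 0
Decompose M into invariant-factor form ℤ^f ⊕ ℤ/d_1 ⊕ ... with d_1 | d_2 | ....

Answer: M ≅ ℤ^1 ⊕ ℤ/4 ⊕ ℤ/4 ⊕ ℤ/12

Derivation:
rank_ℚ(R)=3; free=4−3=1
SNF(R) diag = [4, 4, 12] → torsion [4, 4, 12]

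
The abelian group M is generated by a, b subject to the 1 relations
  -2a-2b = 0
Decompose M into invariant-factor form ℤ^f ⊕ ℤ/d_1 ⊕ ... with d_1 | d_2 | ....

rank_ℚ(R)=1; free=2−1=1
SNF(R) diag = [2] → torsion [2]

Answer: M ≅ ℤ^1 ⊕ ℤ/2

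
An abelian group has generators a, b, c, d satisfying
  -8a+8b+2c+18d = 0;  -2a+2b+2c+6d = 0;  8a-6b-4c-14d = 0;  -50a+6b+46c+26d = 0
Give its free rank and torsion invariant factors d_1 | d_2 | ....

Answer: M ≅ ℤ/2 ⊕ ℤ/2 ⊕ ℤ/6 ⊕ ℤ/12

Derivation:
rank_ℚ(R)=4; free=4−4=0
SNF(R) diag = [2, 2, 6, 12] → torsion [2, 2, 6, 12]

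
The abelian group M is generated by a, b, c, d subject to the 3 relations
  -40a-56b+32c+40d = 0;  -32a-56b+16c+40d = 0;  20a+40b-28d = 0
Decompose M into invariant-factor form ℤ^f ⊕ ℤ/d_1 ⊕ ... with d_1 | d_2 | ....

Answer: M ≅ ℤ^1 ⊕ ℤ/4 ⊕ ℤ/8 ⊕ ℤ/8

Derivation:
rank_ℚ(R)=3; free=4−3=1
SNF(R) diag = [4, 8, 8] → torsion [4, 8, 8]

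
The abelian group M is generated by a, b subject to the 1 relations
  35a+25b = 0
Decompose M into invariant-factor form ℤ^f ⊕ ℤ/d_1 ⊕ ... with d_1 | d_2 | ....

Answer: M ≅ ℤ^1 ⊕ ℤ/5

Derivation:
rank_ℚ(R)=1; free=2−1=1
SNF(R) diag = [5] → torsion [5]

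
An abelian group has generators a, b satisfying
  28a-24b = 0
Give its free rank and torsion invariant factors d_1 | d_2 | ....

Answer: M ≅ ℤ^1 ⊕ ℤ/4

Derivation:
rank_ℚ(R)=1; free=2−1=1
SNF(R) diag = [4] → torsion [4]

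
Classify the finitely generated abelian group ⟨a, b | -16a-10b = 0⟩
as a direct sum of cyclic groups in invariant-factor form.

Answer: M ≅ ℤ^1 ⊕ ℤ/2

Derivation:
rank_ℚ(R)=1; free=2−1=1
SNF(R) diag = [2] → torsion [2]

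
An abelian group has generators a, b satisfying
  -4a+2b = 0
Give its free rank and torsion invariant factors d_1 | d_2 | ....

rank_ℚ(R)=1; free=2−1=1
SNF(R) diag = [2] → torsion [2]

Answer: M ≅ ℤ^1 ⊕ ℤ/2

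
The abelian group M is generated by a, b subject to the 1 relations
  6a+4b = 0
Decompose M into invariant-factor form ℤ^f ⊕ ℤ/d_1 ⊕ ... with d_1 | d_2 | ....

Answer: M ≅ ℤ^1 ⊕ ℤ/2

Derivation:
rank_ℚ(R)=1; free=2−1=1
SNF(R) diag = [2] → torsion [2]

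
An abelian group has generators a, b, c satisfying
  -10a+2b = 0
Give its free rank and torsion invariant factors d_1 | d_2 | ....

Answer: M ≅ ℤ^2 ⊕ ℤ/2

Derivation:
rank_ℚ(R)=1; free=3−1=2
SNF(R) diag = [2] → torsion [2]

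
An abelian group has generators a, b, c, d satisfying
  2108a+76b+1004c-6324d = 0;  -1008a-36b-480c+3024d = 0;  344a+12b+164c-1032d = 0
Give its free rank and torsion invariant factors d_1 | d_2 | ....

Answer: M ≅ ℤ^1 ⊕ ℤ/4 ⊕ ℤ/4 ⊕ ℤ/12

Derivation:
rank_ℚ(R)=3; free=4−3=1
SNF(R) diag = [4, 4, 12] → torsion [4, 4, 12]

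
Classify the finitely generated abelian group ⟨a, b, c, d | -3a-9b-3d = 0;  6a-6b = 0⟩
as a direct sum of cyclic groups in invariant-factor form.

rank_ℚ(R)=2; free=4−2=2
SNF(R) diag = [3, 6] → torsion [3, 6]

Answer: M ≅ ℤ^2 ⊕ ℤ/3 ⊕ ℤ/6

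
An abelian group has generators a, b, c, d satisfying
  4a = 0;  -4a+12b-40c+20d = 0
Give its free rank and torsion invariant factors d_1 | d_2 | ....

rank_ℚ(R)=2; free=4−2=2
SNF(R) diag = [4, 4] → torsion [4, 4]

Answer: M ≅ ℤ^2 ⊕ ℤ/4 ⊕ ℤ/4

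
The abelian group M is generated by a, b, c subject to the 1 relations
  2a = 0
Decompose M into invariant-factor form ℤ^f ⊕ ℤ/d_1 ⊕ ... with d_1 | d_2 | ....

rank_ℚ(R)=1; free=3−1=2
SNF(R) diag = [2] → torsion [2]

Answer: M ≅ ℤ^2 ⊕ ℤ/2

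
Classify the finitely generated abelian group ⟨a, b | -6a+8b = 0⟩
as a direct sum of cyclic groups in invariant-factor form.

Answer: M ≅ ℤ^1 ⊕ ℤ/2

Derivation:
rank_ℚ(R)=1; free=2−1=1
SNF(R) diag = [2] → torsion [2]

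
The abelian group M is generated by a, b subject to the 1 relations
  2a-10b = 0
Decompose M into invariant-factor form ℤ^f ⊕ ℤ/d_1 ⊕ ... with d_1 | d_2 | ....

Answer: M ≅ ℤ^1 ⊕ ℤ/2

Derivation:
rank_ℚ(R)=1; free=2−1=1
SNF(R) diag = [2] → torsion [2]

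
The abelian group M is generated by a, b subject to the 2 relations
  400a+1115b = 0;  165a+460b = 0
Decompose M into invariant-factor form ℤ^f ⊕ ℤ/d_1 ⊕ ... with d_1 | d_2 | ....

rank_ℚ(R)=2; free=2−2=0
SNF(R) diag = [5, 5] → torsion [5, 5]

Answer: M ≅ ℤ/5 ⊕ ℤ/5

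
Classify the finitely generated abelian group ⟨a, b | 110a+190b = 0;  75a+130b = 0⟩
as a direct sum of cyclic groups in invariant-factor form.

rank_ℚ(R)=2; free=2−2=0
SNF(R) diag = [5, 10] → torsion [5, 10]

Answer: M ≅ ℤ/5 ⊕ ℤ/10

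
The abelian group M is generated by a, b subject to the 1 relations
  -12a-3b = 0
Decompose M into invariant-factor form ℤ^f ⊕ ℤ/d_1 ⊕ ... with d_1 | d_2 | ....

rank_ℚ(R)=1; free=2−1=1
SNF(R) diag = [3] → torsion [3]

Answer: M ≅ ℤ^1 ⊕ ℤ/3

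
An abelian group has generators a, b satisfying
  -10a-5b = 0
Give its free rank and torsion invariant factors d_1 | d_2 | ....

rank_ℚ(R)=1; free=2−1=1
SNF(R) diag = [5] → torsion [5]

Answer: M ≅ ℤ^1 ⊕ ℤ/5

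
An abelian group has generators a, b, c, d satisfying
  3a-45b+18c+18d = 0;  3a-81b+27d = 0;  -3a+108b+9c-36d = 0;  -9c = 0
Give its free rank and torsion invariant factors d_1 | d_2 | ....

rank_ℚ(R)=4; free=4−4=0
SNF(R) diag = [3, 9, 9, 9] → torsion [3, 9, 9, 9]

Answer: M ≅ ℤ/3 ⊕ ℤ/9 ⊕ ℤ/9 ⊕ ℤ/9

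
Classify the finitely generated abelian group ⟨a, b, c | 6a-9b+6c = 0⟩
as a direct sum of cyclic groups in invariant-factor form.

Answer: M ≅ ℤ^2 ⊕ ℤ/3

Derivation:
rank_ℚ(R)=1; free=3−1=2
SNF(R) diag = [3] → torsion [3]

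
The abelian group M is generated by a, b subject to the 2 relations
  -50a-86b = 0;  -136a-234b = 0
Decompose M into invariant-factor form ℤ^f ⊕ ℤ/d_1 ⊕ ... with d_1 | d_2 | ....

rank_ℚ(R)=2; free=2−2=0
SNF(R) diag = [2, 2] → torsion [2, 2]

Answer: M ≅ ℤ/2 ⊕ ℤ/2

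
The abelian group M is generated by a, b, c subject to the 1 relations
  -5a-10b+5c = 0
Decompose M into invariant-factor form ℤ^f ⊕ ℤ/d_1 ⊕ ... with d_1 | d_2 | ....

rank_ℚ(R)=1; free=3−1=2
SNF(R) diag = [5] → torsion [5]

Answer: M ≅ ℤ^2 ⊕ ℤ/5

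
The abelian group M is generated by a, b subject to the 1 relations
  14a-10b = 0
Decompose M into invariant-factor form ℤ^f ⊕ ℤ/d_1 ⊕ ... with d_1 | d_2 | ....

Answer: M ≅ ℤ^1 ⊕ ℤ/2

Derivation:
rank_ℚ(R)=1; free=2−1=1
SNF(R) diag = [2] → torsion [2]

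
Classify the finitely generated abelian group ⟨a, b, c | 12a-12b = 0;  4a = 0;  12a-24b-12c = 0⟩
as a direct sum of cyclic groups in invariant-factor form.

rank_ℚ(R)=3; free=3−3=0
SNF(R) diag = [4, 12, 12] → torsion [4, 12, 12]

Answer: M ≅ ℤ/4 ⊕ ℤ/12 ⊕ ℤ/12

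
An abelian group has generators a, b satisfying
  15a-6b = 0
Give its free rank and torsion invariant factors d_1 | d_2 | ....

Answer: M ≅ ℤ^1 ⊕ ℤ/3

Derivation:
rank_ℚ(R)=1; free=2−1=1
SNF(R) diag = [3] → torsion [3]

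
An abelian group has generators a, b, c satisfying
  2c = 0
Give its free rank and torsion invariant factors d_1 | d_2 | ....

rank_ℚ(R)=1; free=3−1=2
SNF(R) diag = [2] → torsion [2]

Answer: M ≅ ℤ^2 ⊕ ℤ/2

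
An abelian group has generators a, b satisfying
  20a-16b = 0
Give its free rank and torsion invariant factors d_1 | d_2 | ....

Answer: M ≅ ℤ^1 ⊕ ℤ/4

Derivation:
rank_ℚ(R)=1; free=2−1=1
SNF(R) diag = [4] → torsion [4]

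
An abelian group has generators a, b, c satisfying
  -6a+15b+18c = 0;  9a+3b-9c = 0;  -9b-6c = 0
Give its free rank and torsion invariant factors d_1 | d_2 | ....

rank_ℚ(R)=3; free=3−3=0
SNF(R) diag = [3, 3, 6] → torsion [3, 3, 6]

Answer: M ≅ ℤ/3 ⊕ ℤ/3 ⊕ ℤ/6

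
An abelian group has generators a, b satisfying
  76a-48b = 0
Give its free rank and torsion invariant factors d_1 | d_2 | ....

rank_ℚ(R)=1; free=2−1=1
SNF(R) diag = [4] → torsion [4]

Answer: M ≅ ℤ^1 ⊕ ℤ/4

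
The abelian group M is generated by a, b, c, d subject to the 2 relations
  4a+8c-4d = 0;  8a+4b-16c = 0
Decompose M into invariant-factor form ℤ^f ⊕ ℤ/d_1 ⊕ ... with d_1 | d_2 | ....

rank_ℚ(R)=2; free=4−2=2
SNF(R) diag = [4, 4] → torsion [4, 4]

Answer: M ≅ ℤ^2 ⊕ ℤ/4 ⊕ ℤ/4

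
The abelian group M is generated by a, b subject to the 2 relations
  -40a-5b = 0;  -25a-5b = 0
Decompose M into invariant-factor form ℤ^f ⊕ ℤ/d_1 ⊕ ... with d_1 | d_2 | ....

Answer: M ≅ ℤ/5 ⊕ ℤ/15

Derivation:
rank_ℚ(R)=2; free=2−2=0
SNF(R) diag = [5, 15] → torsion [5, 15]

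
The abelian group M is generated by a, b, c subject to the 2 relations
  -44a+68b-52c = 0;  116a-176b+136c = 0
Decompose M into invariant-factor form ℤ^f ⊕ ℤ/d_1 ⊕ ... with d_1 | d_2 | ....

Answer: M ≅ ℤ^1 ⊕ ℤ/4 ⊕ ℤ/12

Derivation:
rank_ℚ(R)=2; free=3−2=1
SNF(R) diag = [4, 12] → torsion [4, 12]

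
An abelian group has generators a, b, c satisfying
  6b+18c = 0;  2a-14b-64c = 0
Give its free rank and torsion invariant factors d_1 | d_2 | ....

Answer: M ≅ ℤ^1 ⊕ ℤ/2 ⊕ ℤ/6

Derivation:
rank_ℚ(R)=2; free=3−2=1
SNF(R) diag = [2, 6] → torsion [2, 6]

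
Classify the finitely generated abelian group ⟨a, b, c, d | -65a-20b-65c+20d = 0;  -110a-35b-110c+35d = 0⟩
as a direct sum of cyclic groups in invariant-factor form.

rank_ℚ(R)=2; free=4−2=2
SNF(R) diag = [5, 15] → torsion [5, 15]

Answer: M ≅ ℤ^2 ⊕ ℤ/5 ⊕ ℤ/15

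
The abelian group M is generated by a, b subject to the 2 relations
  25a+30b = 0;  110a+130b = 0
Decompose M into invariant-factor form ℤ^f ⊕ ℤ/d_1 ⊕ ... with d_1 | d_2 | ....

Answer: M ≅ ℤ/5 ⊕ ℤ/10

Derivation:
rank_ℚ(R)=2; free=2−2=0
SNF(R) diag = [5, 10] → torsion [5, 10]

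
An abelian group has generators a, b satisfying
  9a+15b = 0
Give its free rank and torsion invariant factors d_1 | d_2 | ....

Answer: M ≅ ℤ^1 ⊕ ℤ/3

Derivation:
rank_ℚ(R)=1; free=2−1=1
SNF(R) diag = [3] → torsion [3]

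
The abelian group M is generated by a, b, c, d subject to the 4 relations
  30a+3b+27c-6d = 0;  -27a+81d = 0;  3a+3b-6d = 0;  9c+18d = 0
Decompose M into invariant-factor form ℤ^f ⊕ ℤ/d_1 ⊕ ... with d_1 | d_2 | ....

Answer: M ≅ ℤ/3 ⊕ ℤ/9 ⊕ ℤ/27 ⊕ ℤ/27

Derivation:
rank_ℚ(R)=4; free=4−4=0
SNF(R) diag = [3, 9, 27, 27] → torsion [3, 9, 27, 27]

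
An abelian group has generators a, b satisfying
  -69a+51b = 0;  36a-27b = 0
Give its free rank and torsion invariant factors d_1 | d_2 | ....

rank_ℚ(R)=2; free=2−2=0
SNF(R) diag = [3, 9] → torsion [3, 9]

Answer: M ≅ ℤ/3 ⊕ ℤ/9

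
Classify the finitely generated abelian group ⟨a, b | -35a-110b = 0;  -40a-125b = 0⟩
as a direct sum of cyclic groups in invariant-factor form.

Answer: M ≅ ℤ/5 ⊕ ℤ/5

Derivation:
rank_ℚ(R)=2; free=2−2=0
SNF(R) diag = [5, 5] → torsion [5, 5]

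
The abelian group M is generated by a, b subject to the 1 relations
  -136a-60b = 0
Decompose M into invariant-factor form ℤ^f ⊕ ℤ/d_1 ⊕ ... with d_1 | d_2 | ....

Answer: M ≅ ℤ^1 ⊕ ℤ/4

Derivation:
rank_ℚ(R)=1; free=2−1=1
SNF(R) diag = [4] → torsion [4]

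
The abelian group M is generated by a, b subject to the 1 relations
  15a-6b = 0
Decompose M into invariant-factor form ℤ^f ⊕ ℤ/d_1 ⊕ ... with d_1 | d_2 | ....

rank_ℚ(R)=1; free=2−1=1
SNF(R) diag = [3] → torsion [3]

Answer: M ≅ ℤ^1 ⊕ ℤ/3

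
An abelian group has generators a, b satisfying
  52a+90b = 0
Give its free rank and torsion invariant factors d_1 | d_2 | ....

rank_ℚ(R)=1; free=2−1=1
SNF(R) diag = [2] → torsion [2]

Answer: M ≅ ℤ^1 ⊕ ℤ/2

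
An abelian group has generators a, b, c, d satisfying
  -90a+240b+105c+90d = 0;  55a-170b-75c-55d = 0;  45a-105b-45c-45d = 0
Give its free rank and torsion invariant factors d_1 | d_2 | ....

rank_ℚ(R)=3; free=4−3=1
SNF(R) diag = [5, 15, 15] → torsion [5, 15, 15]

Answer: M ≅ ℤ^1 ⊕ ℤ/5 ⊕ ℤ/15 ⊕ ℤ/15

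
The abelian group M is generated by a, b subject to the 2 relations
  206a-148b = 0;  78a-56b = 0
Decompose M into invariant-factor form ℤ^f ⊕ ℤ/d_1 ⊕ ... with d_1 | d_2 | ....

Answer: M ≅ ℤ/2 ⊕ ℤ/4

Derivation:
rank_ℚ(R)=2; free=2−2=0
SNF(R) diag = [2, 4] → torsion [2, 4]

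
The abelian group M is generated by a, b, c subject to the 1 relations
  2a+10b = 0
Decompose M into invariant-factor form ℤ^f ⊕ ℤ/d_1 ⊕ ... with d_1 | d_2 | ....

Answer: M ≅ ℤ^2 ⊕ ℤ/2

Derivation:
rank_ℚ(R)=1; free=3−1=2
SNF(R) diag = [2] → torsion [2]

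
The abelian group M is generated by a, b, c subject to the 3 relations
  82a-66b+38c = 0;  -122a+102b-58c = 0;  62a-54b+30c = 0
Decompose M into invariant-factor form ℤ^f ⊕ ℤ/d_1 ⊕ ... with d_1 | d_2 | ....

Answer: M ≅ ℤ/2 ⊕ ℤ/4 ⊕ ℤ/12

Derivation:
rank_ℚ(R)=3; free=3−3=0
SNF(R) diag = [2, 4, 12] → torsion [2, 4, 12]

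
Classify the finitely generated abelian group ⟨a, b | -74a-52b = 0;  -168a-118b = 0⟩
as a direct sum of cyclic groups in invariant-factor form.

rank_ℚ(R)=2; free=2−2=0
SNF(R) diag = [2, 2] → torsion [2, 2]

Answer: M ≅ ℤ/2 ⊕ ℤ/2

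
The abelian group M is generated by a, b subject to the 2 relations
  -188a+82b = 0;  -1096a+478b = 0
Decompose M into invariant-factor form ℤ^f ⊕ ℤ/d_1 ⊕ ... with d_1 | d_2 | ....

rank_ℚ(R)=2; free=2−2=0
SNF(R) diag = [2, 4] → torsion [2, 4]

Answer: M ≅ ℤ/2 ⊕ ℤ/4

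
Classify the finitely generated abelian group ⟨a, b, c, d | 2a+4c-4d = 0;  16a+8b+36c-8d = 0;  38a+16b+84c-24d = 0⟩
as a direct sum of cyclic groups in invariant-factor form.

rank_ℚ(R)=3; free=4−3=1
SNF(R) diag = [2, 4, 4] → torsion [2, 4, 4]

Answer: M ≅ ℤ^1 ⊕ ℤ/2 ⊕ ℤ/4 ⊕ ℤ/4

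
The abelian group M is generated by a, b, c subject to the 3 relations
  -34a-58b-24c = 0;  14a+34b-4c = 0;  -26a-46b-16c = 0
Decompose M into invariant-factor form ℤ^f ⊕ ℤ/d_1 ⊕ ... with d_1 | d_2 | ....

Answer: M ≅ ℤ/2 ⊕ ℤ/4 ⊕ ℤ/4

Derivation:
rank_ℚ(R)=3; free=3−3=0
SNF(R) diag = [2, 4, 4] → torsion [2, 4, 4]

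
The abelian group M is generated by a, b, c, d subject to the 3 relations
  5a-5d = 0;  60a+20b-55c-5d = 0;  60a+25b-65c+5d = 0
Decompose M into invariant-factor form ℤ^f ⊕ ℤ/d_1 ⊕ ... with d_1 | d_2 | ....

rank_ℚ(R)=3; free=4−3=1
SNF(R) diag = [5, 5, 15] → torsion [5, 5, 15]

Answer: M ≅ ℤ^1 ⊕ ℤ/5 ⊕ ℤ/5 ⊕ ℤ/15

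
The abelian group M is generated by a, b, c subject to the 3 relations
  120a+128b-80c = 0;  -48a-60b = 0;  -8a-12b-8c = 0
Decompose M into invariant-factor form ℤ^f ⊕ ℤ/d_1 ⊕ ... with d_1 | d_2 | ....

Answer: M ≅ ℤ/4 ⊕ ℤ/8 ⊕ ℤ/24

Derivation:
rank_ℚ(R)=3; free=3−3=0
SNF(R) diag = [4, 8, 24] → torsion [4, 8, 24]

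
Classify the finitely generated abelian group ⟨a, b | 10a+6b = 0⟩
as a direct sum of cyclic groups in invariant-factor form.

Answer: M ≅ ℤ^1 ⊕ ℤ/2

Derivation:
rank_ℚ(R)=1; free=2−1=1
SNF(R) diag = [2] → torsion [2]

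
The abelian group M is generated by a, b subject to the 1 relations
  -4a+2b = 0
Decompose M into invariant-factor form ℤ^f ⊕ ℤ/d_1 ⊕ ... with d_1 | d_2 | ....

rank_ℚ(R)=1; free=2−1=1
SNF(R) diag = [2] → torsion [2]

Answer: M ≅ ℤ^1 ⊕ ℤ/2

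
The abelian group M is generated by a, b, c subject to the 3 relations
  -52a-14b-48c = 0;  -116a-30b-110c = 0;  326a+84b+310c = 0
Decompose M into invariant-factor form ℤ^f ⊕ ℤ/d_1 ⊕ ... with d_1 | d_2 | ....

rank_ℚ(R)=3; free=3−3=0
SNF(R) diag = [2, 2, 2] → torsion [2, 2, 2]

Answer: M ≅ ℤ/2 ⊕ ℤ/2 ⊕ ℤ/2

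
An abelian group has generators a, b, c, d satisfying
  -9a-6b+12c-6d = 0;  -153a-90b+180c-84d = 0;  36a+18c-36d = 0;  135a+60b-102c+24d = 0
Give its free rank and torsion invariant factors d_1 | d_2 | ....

Answer: M ≅ ℤ/3 ⊕ ℤ/6 ⊕ ℤ/18 ⊕ ℤ/18

Derivation:
rank_ℚ(R)=4; free=4−4=0
SNF(R) diag = [3, 6, 18, 18] → torsion [3, 6, 18, 18]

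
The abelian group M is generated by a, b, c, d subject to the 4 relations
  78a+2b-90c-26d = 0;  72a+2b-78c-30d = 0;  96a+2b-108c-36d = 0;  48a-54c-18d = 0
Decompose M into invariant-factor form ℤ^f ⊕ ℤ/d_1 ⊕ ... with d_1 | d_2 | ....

Answer: M ≅ ℤ/2 ⊕ ℤ/2 ⊕ ℤ/6 ⊕ ℤ/12

Derivation:
rank_ℚ(R)=4; free=4−4=0
SNF(R) diag = [2, 2, 6, 12] → torsion [2, 2, 6, 12]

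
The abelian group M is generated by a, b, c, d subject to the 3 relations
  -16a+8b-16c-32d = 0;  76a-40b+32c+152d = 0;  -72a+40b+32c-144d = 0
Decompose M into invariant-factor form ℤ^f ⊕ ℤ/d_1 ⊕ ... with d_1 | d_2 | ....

rank_ℚ(R)=3; free=4−3=1
SNF(R) diag = [4, 8, 16] → torsion [4, 8, 16]

Answer: M ≅ ℤ^1 ⊕ ℤ/4 ⊕ ℤ/8 ⊕ ℤ/16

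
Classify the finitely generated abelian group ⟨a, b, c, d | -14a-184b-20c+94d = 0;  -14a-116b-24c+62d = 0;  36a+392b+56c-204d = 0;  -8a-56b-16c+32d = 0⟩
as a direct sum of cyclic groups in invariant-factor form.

rank_ℚ(R)=4; free=4−4=0
SNF(R) diag = [2, 4, 8, 16] → torsion [2, 4, 8, 16]

Answer: M ≅ ℤ/2 ⊕ ℤ/4 ⊕ ℤ/8 ⊕ ℤ/16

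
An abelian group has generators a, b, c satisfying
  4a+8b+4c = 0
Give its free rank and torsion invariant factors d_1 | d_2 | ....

Answer: M ≅ ℤ^2 ⊕ ℤ/4

Derivation:
rank_ℚ(R)=1; free=3−1=2
SNF(R) diag = [4] → torsion [4]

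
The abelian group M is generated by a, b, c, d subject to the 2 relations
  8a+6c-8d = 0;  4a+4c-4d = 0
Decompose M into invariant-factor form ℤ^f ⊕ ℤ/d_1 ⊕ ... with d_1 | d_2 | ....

rank_ℚ(R)=2; free=4−2=2
SNF(R) diag = [2, 4] → torsion [2, 4]

Answer: M ≅ ℤ^2 ⊕ ℤ/2 ⊕ ℤ/4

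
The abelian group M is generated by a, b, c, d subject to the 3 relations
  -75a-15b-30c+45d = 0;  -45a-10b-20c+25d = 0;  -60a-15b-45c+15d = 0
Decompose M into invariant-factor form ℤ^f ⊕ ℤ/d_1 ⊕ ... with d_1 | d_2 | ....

Answer: M ≅ ℤ^1 ⊕ ℤ/5 ⊕ ℤ/15 ⊕ ℤ/15

Derivation:
rank_ℚ(R)=3; free=4−3=1
SNF(R) diag = [5, 15, 15] → torsion [5, 15, 15]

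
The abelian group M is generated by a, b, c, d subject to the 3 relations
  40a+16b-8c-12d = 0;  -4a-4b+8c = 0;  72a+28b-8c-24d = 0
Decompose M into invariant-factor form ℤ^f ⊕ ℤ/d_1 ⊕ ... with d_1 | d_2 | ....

Answer: M ≅ ℤ^1 ⊕ ℤ/4 ⊕ ℤ/4 ⊕ ℤ/12

Derivation:
rank_ℚ(R)=3; free=4−3=1
SNF(R) diag = [4, 4, 12] → torsion [4, 4, 12]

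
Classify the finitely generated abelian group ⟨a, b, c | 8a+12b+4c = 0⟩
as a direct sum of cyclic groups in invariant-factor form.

Answer: M ≅ ℤ^2 ⊕ ℤ/4

Derivation:
rank_ℚ(R)=1; free=3−1=2
SNF(R) diag = [4] → torsion [4]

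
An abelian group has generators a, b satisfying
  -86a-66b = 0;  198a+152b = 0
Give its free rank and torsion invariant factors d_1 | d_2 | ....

Answer: M ≅ ℤ/2 ⊕ ℤ/2

Derivation:
rank_ℚ(R)=2; free=2−2=0
SNF(R) diag = [2, 2] → torsion [2, 2]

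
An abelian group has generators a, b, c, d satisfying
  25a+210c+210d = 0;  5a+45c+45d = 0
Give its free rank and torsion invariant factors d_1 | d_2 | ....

Answer: M ≅ ℤ^2 ⊕ ℤ/5 ⊕ ℤ/15

Derivation:
rank_ℚ(R)=2; free=4−2=2
SNF(R) diag = [5, 15] → torsion [5, 15]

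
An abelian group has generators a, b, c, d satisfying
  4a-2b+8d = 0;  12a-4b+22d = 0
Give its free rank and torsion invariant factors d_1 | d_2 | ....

rank_ℚ(R)=2; free=4−2=2
SNF(R) diag = [2, 2] → torsion [2, 2]

Answer: M ≅ ℤ^2 ⊕ ℤ/2 ⊕ ℤ/2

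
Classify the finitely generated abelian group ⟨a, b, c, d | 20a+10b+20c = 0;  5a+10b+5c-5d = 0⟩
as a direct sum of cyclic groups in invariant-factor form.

rank_ℚ(R)=2; free=4−2=2
SNF(R) diag = [5, 10] → torsion [5, 10]

Answer: M ≅ ℤ^2 ⊕ ℤ/5 ⊕ ℤ/10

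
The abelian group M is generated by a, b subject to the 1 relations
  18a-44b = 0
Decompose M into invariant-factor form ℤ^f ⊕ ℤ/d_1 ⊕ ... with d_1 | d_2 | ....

rank_ℚ(R)=1; free=2−1=1
SNF(R) diag = [2] → torsion [2]

Answer: M ≅ ℤ^1 ⊕ ℤ/2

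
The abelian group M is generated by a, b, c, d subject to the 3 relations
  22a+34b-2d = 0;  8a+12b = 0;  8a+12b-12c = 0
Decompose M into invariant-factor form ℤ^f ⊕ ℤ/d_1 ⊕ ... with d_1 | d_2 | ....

rank_ℚ(R)=3; free=4−3=1
SNF(R) diag = [2, 4, 12] → torsion [2, 4, 12]

Answer: M ≅ ℤ^1 ⊕ ℤ/2 ⊕ ℤ/4 ⊕ ℤ/12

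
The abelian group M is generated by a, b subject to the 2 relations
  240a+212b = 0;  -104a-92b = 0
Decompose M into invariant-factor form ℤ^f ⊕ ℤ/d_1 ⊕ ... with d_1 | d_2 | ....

rank_ℚ(R)=2; free=2−2=0
SNF(R) diag = [4, 8] → torsion [4, 8]

Answer: M ≅ ℤ/4 ⊕ ℤ/8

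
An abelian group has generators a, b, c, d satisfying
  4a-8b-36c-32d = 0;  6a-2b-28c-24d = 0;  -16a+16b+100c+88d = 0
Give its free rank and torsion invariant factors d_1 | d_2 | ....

Answer: M ≅ ℤ^1 ⊕ ℤ/2 ⊕ ℤ/4 ⊕ ℤ/4

Derivation:
rank_ℚ(R)=3; free=4−3=1
SNF(R) diag = [2, 4, 4] → torsion [2, 4, 4]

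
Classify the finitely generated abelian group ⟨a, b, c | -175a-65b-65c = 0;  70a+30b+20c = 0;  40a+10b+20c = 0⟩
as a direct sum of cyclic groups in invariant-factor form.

Answer: M ≅ ℤ/5 ⊕ ℤ/10 ⊕ ℤ/30

Derivation:
rank_ℚ(R)=3; free=3−3=0
SNF(R) diag = [5, 10, 30] → torsion [5, 10, 30]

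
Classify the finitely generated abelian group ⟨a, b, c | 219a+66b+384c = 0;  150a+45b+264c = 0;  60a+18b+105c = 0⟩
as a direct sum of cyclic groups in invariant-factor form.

rank_ℚ(R)=3; free=3−3=0
SNF(R) diag = [3, 3, 3] → torsion [3, 3, 3]

Answer: M ≅ ℤ/3 ⊕ ℤ/3 ⊕ ℤ/3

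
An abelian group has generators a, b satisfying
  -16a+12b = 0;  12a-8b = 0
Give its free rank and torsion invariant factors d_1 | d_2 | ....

Answer: M ≅ ℤ/4 ⊕ ℤ/4

Derivation:
rank_ℚ(R)=2; free=2−2=0
SNF(R) diag = [4, 4] → torsion [4, 4]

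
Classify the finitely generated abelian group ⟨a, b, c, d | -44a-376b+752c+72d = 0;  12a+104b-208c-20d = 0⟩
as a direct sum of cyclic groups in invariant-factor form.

Answer: M ≅ ℤ^2 ⊕ ℤ/4 ⊕ ℤ/4

Derivation:
rank_ℚ(R)=2; free=4−2=2
SNF(R) diag = [4, 4] → torsion [4, 4]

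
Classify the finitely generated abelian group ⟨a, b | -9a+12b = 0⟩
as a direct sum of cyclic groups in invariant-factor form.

rank_ℚ(R)=1; free=2−1=1
SNF(R) diag = [3] → torsion [3]

Answer: M ≅ ℤ^1 ⊕ ℤ/3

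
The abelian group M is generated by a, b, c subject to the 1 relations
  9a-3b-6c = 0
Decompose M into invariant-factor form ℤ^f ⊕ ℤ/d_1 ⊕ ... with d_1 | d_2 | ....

Answer: M ≅ ℤ^2 ⊕ ℤ/3

Derivation:
rank_ℚ(R)=1; free=3−1=2
SNF(R) diag = [3] → torsion [3]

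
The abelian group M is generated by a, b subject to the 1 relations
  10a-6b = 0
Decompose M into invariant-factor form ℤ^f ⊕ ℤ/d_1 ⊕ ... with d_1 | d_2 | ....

Answer: M ≅ ℤ^1 ⊕ ℤ/2

Derivation:
rank_ℚ(R)=1; free=2−1=1
SNF(R) diag = [2] → torsion [2]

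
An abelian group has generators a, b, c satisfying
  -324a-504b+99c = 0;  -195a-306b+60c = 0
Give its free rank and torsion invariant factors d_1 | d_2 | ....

Answer: M ≅ ℤ^1 ⊕ ℤ/3 ⊕ ℤ/9

Derivation:
rank_ℚ(R)=2; free=3−2=1
SNF(R) diag = [3, 9] → torsion [3, 9]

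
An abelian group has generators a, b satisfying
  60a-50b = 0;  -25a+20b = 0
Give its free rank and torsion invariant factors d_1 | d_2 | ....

Answer: M ≅ ℤ/5 ⊕ ℤ/10

Derivation:
rank_ℚ(R)=2; free=2−2=0
SNF(R) diag = [5, 10] → torsion [5, 10]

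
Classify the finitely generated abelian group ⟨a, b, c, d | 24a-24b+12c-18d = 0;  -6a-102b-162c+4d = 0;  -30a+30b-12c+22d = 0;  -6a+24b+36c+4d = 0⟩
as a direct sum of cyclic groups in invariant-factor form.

rank_ℚ(R)=4; free=4−4=0
SNF(R) diag = [2, 6, 18, 54] → torsion [2, 6, 18, 54]

Answer: M ≅ ℤ/2 ⊕ ℤ/6 ⊕ ℤ/18 ⊕ ℤ/54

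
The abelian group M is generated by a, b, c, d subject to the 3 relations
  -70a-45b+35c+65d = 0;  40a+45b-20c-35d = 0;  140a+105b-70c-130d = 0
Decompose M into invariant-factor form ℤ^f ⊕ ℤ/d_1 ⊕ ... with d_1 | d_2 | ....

rank_ℚ(R)=3; free=4−3=1
SNF(R) diag = [5, 15, 15] → torsion [5, 15, 15]

Answer: M ≅ ℤ^1 ⊕ ℤ/5 ⊕ ℤ/15 ⊕ ℤ/15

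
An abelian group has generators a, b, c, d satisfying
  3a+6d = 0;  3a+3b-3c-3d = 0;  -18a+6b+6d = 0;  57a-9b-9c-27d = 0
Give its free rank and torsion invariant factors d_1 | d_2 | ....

rank_ℚ(R)=4; free=4−4=0
SNF(R) diag = [3, 3, 6, 12] → torsion [3, 3, 6, 12]

Answer: M ≅ ℤ/3 ⊕ ℤ/3 ⊕ ℤ/6 ⊕ ℤ/12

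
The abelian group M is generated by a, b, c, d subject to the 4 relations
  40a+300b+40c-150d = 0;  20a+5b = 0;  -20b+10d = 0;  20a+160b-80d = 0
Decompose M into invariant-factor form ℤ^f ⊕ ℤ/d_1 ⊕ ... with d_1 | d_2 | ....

rank_ℚ(R)=4; free=4−4=0
SNF(R) diag = [5, 10, 20, 40] → torsion [5, 10, 20, 40]

Answer: M ≅ ℤ/5 ⊕ ℤ/10 ⊕ ℤ/20 ⊕ ℤ/40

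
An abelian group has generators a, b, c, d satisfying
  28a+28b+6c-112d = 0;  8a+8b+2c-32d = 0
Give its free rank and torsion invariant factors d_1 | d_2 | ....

Answer: M ≅ ℤ^2 ⊕ ℤ/2 ⊕ ℤ/4

Derivation:
rank_ℚ(R)=2; free=4−2=2
SNF(R) diag = [2, 4] → torsion [2, 4]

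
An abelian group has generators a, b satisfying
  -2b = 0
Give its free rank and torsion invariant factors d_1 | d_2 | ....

rank_ℚ(R)=1; free=2−1=1
SNF(R) diag = [2] → torsion [2]

Answer: M ≅ ℤ^1 ⊕ ℤ/2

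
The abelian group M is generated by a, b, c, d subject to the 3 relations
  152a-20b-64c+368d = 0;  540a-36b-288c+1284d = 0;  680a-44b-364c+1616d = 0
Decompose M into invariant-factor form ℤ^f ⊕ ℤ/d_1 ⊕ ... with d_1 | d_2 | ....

rank_ℚ(R)=3; free=4−3=1
SNF(R) diag = [4, 12, 36] → torsion [4, 12, 36]

Answer: M ≅ ℤ^1 ⊕ ℤ/4 ⊕ ℤ/12 ⊕ ℤ/36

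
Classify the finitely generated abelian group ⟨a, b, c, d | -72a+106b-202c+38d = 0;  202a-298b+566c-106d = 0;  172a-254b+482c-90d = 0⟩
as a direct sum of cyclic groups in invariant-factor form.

rank_ℚ(R)=3; free=4−3=1
SNF(R) diag = [2, 2, 4] → torsion [2, 2, 4]

Answer: M ≅ ℤ^1 ⊕ ℤ/2 ⊕ ℤ/2 ⊕ ℤ/4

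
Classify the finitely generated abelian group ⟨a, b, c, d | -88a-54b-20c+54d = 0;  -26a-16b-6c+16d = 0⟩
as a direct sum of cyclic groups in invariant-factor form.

rank_ℚ(R)=2; free=4−2=2
SNF(R) diag = [2, 2] → torsion [2, 2]

Answer: M ≅ ℤ^2 ⊕ ℤ/2 ⊕ ℤ/2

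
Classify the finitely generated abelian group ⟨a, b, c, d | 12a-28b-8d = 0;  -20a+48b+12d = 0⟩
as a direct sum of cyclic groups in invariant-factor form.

Answer: M ≅ ℤ^2 ⊕ ℤ/4 ⊕ ℤ/4

Derivation:
rank_ℚ(R)=2; free=4−2=2
SNF(R) diag = [4, 4] → torsion [4, 4]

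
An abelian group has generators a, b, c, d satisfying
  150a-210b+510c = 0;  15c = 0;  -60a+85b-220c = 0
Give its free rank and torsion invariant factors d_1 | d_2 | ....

rank_ℚ(R)=3; free=4−3=1
SNF(R) diag = [5, 15, 30] → torsion [5, 15, 30]

Answer: M ≅ ℤ^1 ⊕ ℤ/5 ⊕ ℤ/15 ⊕ ℤ/30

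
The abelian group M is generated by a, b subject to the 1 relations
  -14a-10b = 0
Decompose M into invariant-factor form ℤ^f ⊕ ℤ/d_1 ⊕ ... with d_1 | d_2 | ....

rank_ℚ(R)=1; free=2−1=1
SNF(R) diag = [2] → torsion [2]

Answer: M ≅ ℤ^1 ⊕ ℤ/2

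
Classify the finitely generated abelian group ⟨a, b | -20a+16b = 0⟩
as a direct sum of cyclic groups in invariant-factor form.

rank_ℚ(R)=1; free=2−1=1
SNF(R) diag = [4] → torsion [4]

Answer: M ≅ ℤ^1 ⊕ ℤ/4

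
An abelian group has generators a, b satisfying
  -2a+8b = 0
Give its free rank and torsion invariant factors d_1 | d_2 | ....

rank_ℚ(R)=1; free=2−1=1
SNF(R) diag = [2] → torsion [2]

Answer: M ≅ ℤ^1 ⊕ ℤ/2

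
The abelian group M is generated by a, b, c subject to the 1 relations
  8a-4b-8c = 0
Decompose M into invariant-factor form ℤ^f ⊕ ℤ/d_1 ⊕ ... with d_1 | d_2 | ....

Answer: M ≅ ℤ^2 ⊕ ℤ/4

Derivation:
rank_ℚ(R)=1; free=3−1=2
SNF(R) diag = [4] → torsion [4]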